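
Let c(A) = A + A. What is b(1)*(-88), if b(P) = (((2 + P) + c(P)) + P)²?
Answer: -3168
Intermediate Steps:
c(A) = 2*A
b(P) = (2 + 4*P)² (b(P) = (((2 + P) + 2*P) + P)² = ((2 + 3*P) + P)² = (2 + 4*P)²)
b(1)*(-88) = (4*(1 + 2*1)²)*(-88) = (4*(1 + 2)²)*(-88) = (4*3²)*(-88) = (4*9)*(-88) = 36*(-88) = -3168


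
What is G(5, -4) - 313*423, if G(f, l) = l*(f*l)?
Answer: -132319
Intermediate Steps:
G(f, l) = f*l²
G(5, -4) - 313*423 = 5*(-4)² - 313*423 = 5*16 - 132399 = 80 - 132399 = -132319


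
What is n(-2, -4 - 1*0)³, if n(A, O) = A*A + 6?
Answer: 1000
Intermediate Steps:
n(A, O) = 6 + A² (n(A, O) = A² + 6 = 6 + A²)
n(-2, -4 - 1*0)³ = (6 + (-2)²)³ = (6 + 4)³ = 10³ = 1000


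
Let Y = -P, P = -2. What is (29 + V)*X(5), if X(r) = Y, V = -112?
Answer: -166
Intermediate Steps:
Y = 2 (Y = -1*(-2) = 2)
X(r) = 2
(29 + V)*X(5) = (29 - 112)*2 = -83*2 = -166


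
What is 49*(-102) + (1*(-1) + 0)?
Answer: -4999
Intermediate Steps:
49*(-102) + (1*(-1) + 0) = -4998 + (-1 + 0) = -4998 - 1 = -4999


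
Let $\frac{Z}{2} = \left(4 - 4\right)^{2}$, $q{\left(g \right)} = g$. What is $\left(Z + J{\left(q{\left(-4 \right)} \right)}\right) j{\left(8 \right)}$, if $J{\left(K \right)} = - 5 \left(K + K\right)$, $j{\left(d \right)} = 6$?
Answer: $240$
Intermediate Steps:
$J{\left(K \right)} = - 10 K$ ($J{\left(K \right)} = - 5 \cdot 2 K = - 10 K$)
$Z = 0$ ($Z = 2 \left(4 - 4\right)^{2} = 2 \cdot 0^{2} = 2 \cdot 0 = 0$)
$\left(Z + J{\left(q{\left(-4 \right)} \right)}\right) j{\left(8 \right)} = \left(0 - -40\right) 6 = \left(0 + 40\right) 6 = 40 \cdot 6 = 240$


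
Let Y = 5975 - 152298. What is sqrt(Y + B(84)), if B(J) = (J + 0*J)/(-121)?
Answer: I*sqrt(17705167)/11 ≈ 382.52*I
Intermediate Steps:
Y = -146323
B(J) = -J/121 (B(J) = (J + 0)*(-1/121) = J*(-1/121) = -J/121)
sqrt(Y + B(84)) = sqrt(-146323 - 1/121*84) = sqrt(-146323 - 84/121) = sqrt(-17705167/121) = I*sqrt(17705167)/11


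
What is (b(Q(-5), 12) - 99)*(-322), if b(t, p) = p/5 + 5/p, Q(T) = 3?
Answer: 929131/30 ≈ 30971.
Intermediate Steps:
b(t, p) = 5/p + p/5 (b(t, p) = p*(⅕) + 5/p = p/5 + 5/p = 5/p + p/5)
(b(Q(-5), 12) - 99)*(-322) = ((5/12 + (⅕)*12) - 99)*(-322) = ((5*(1/12) + 12/5) - 99)*(-322) = ((5/12 + 12/5) - 99)*(-322) = (169/60 - 99)*(-322) = -5771/60*(-322) = 929131/30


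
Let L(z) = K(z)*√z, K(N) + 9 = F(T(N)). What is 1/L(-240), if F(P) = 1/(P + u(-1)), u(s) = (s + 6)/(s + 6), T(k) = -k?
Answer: 241*I*√15/130080 ≈ 0.0071755*I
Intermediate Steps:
u(s) = 1 (u(s) = (6 + s)/(6 + s) = 1)
F(P) = 1/(1 + P) (F(P) = 1/(P + 1) = 1/(1 + P))
K(N) = -9 + 1/(1 - N)
L(z) = √z*(8 - 9*z)/(-1 + z) (L(z) = ((8 - 9*z)/(-1 + z))*√z = √z*(8 - 9*z)/(-1 + z))
1/L(-240) = 1/(√(-240)*(8 - 9*(-240))/(-1 - 240)) = 1/((4*I*√15)*(8 + 2160)/(-241)) = 1/((4*I*√15)*(-1/241)*2168) = 1/(-8672*I*√15/241) = 241*I*√15/130080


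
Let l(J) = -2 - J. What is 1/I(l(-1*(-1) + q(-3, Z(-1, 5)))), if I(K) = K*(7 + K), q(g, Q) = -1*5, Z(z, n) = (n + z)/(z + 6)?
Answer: 1/18 ≈ 0.055556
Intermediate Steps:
Z(z, n) = (n + z)/(6 + z)
q(g, Q) = -5
1/I(l(-1*(-1) + q(-3, Z(-1, 5)))) = 1/((-2 - (-1*(-1) - 5))*(7 + (-2 - (-1*(-1) - 5)))) = 1/((-2 - (1 - 5))*(7 + (-2 - (1 - 5)))) = 1/((-2 - 1*(-4))*(7 + (-2 - 1*(-4)))) = 1/((-2 + 4)*(7 + (-2 + 4))) = 1/(2*(7 + 2)) = 1/(2*9) = 1/18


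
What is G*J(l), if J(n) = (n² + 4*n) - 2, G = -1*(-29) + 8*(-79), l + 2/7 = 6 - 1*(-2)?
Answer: -2610990/49 ≈ -53286.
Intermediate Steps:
l = 54/7 (l = -2/7 + (6 - 1*(-2)) = -2/7 + (6 + 2) = -2/7 + 8 = 54/7 ≈ 7.7143)
G = -603 (G = 29 - 632 = -603)
J(n) = -2 + n² + 4*n
G*J(l) = -603*(-2 + (54/7)² + 4*(54/7)) = -603*(-2 + 2916/49 + 216/7) = -603*4330/49 = -2610990/49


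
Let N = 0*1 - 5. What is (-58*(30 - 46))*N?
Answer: -4640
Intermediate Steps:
N = -5 (N = 0 - 5 = -5)
(-58*(30 - 46))*N = -58*(30 - 46)*(-5) = -58*(-16)*(-5) = 928*(-5) = -4640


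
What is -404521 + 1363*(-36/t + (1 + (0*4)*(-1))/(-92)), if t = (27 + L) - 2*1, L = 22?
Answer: -37313343/92 ≈ -4.0558e+5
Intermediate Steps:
t = 47 (t = (27 + 22) - 2*1 = 49 - 2 = 47)
-404521 + 1363*(-36/t + (1 + (0*4)*(-1))/(-92)) = -404521 + 1363*(-36/47 + (1 + (0*4)*(-1))/(-92)) = -404521 + 1363*(-36*1/47 + (1 + 0*(-1))*(-1/92)) = -404521 + 1363*(-36/47 + (1 + 0)*(-1/92)) = -404521 + 1363*(-36/47 + 1*(-1/92)) = -404521 + 1363*(-36/47 - 1/92) = -404521 + 1363*(-3359/4324) = -404521 - 97411/92 = -37313343/92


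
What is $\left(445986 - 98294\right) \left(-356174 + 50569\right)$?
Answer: $-106256413660$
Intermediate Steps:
$\left(445986 - 98294\right) \left(-356174 + 50569\right) = 347692 \left(-305605\right) = -106256413660$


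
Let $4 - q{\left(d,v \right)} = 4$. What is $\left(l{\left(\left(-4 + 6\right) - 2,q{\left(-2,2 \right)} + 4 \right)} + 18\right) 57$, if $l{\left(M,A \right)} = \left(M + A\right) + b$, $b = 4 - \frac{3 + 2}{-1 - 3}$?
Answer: $\frac{6213}{4} \approx 1553.3$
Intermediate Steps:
$q{\left(d,v \right)} = 0$ ($q{\left(d,v \right)} = 4 - 4 = 0$)
$b = \frac{21}{4}$ ($b = 4 - \frac{5}{-4} = 4 - 5 \left(- \frac{1}{4}\right) = 4 - - \frac{5}{4} = 4 + \frac{5}{4} = \frac{21}{4} \approx 5.25$)
$l{\left(M,A \right)} = \frac{21}{4} + A + M$ ($l{\left(M,A \right)} = \left(M + A\right) + \frac{21}{4} = \left(A + M\right) + \frac{21}{4} = \frac{21}{4} + A + M$)
$\left(l{\left(\left(-4 + 6\right) - 2,q{\left(-2,2 \right)} + 4 \right)} + 18\right) 57 = \left(\left(\frac{21}{4} + \left(0 + 4\right) + \left(\left(-4 + 6\right) - 2\right)\right) + 18\right) 57 = \left(\left(\frac{21}{4} + 4 + \left(2 - 2\right)\right) + 18\right) 57 = \left(\left(\frac{21}{4} + 4 + 0\right) + 18\right) 57 = \left(\frac{37}{4} + 18\right) 57 = \frac{109}{4} \cdot 57 = \frac{6213}{4}$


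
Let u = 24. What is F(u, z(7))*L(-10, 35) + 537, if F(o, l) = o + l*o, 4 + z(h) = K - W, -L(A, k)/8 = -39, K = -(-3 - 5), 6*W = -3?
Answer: 41721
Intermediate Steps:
W = -½ (W = (⅙)*(-3) = -½ ≈ -0.50000)
K = 8 (K = -1*(-8) = 8)
L(A, k) = 312 (L(A, k) = -8*(-39) = 312)
z(h) = 9/2 (z(h) = -4 + (8 - 1*(-½)) = -4 + (8 + ½) = -4 + 17/2 = 9/2)
F(u, z(7))*L(-10, 35) + 537 = (24*(1 + 9/2))*312 + 537 = (24*(11/2))*312 + 537 = 132*312 + 537 = 41184 + 537 = 41721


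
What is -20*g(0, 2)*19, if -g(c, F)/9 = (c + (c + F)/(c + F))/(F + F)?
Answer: 855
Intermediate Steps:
g(c, F) = -9*(1 + c)/(2*F) (g(c, F) = -9*(c + (c + F)/(c + F))/(F + F) = -9*(c + (F + c)/(F + c))/(2*F) = -9*(c + 1)*1/(2*F) = -9*(1 + c)*1/(2*F) = -9*(1 + c)/(2*F))
-20*g(0, 2)*19 = -90*(-1 - 1*0)/2*19 = -90*(-1 + 0)/2*19 = -90*(-1)/2*19 = -20*(-9/4)*19 = 45*19 = 855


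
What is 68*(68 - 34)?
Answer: 2312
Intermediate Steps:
68*(68 - 34) = 68*34 = 2312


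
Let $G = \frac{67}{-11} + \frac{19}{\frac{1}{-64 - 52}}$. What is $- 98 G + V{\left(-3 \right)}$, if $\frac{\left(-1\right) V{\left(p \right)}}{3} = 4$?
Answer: $\frac{2382346}{11} \approx 2.1658 \cdot 10^{5}$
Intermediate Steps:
$V{\left(p \right)} = -12$ ($V{\left(p \right)} = \left(-3\right) 4 = -12$)
$G = - \frac{24311}{11}$ ($G = 67 \left(- \frac{1}{11}\right) + \frac{19}{\frac{1}{-116}} = - \frac{67}{11} + \frac{19}{- \frac{1}{116}} = - \frac{67}{11} + 19 \left(-116\right) = - \frac{67}{11} - 2204 = - \frac{24311}{11} \approx -2210.1$)
$- 98 G + V{\left(-3 \right)} = \left(-98\right) \left(- \frac{24311}{11}\right) - 12 = \frac{2382478}{11} - 12 = \frac{2382346}{11}$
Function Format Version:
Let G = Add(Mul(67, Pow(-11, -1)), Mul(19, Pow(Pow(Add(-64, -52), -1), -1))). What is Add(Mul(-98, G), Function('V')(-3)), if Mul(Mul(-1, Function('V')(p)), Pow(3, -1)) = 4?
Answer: Rational(2382346, 11) ≈ 2.1658e+5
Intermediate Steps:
Function('V')(p) = -12 (Function('V')(p) = Mul(-3, 4) = -12)
G = Rational(-24311, 11) (G = Add(Mul(67, Rational(-1, 11)), Mul(19, Pow(Pow(-116, -1), -1))) = Add(Rational(-67, 11), Mul(19, Pow(Rational(-1, 116), -1))) = Add(Rational(-67, 11), Mul(19, -116)) = Add(Rational(-67, 11), -2204) = Rational(-24311, 11) ≈ -2210.1)
Add(Mul(-98, G), Function('V')(-3)) = Add(Mul(-98, Rational(-24311, 11)), -12) = Add(Rational(2382478, 11), -12) = Rational(2382346, 11)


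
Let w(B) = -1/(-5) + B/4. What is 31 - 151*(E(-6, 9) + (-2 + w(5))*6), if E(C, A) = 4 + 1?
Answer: -2257/10 ≈ -225.70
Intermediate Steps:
E(C, A) = 5
w(B) = ⅕ + B/4 (w(B) = -1*(-⅕) + B*(¼) = ⅕ + B/4)
31 - 151*(E(-6, 9) + (-2 + w(5))*6) = 31 - 151*(5 + (-2 + (⅕ + (¼)*5))*6) = 31 - 151*(5 + (-2 + (⅕ + 5/4))*6) = 31 - 151*(5 + (-2 + 29/20)*6) = 31 - 151*(5 - 11/20*6) = 31 - 151*(5 - 33/10) = 31 - 151*17/10 = 31 - 2567/10 = -2257/10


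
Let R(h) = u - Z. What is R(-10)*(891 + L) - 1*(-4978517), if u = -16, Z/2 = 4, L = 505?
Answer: 4945013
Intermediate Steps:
Z = 8 (Z = 2*4 = 8)
R(h) = -24 (R(h) = -16 - 1*8 = -16 - 8 = -24)
R(-10)*(891 + L) - 1*(-4978517) = -24*(891 + 505) - 1*(-4978517) = -24*1396 + 4978517 = -33504 + 4978517 = 4945013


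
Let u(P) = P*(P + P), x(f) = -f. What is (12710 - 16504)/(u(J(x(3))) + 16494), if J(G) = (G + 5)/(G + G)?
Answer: -17073/74224 ≈ -0.23002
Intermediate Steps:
J(G) = (5 + G)/(2*G) (J(G) = (5 + G)/((2*G)) = (5 + G)*(1/(2*G)) = (5 + G)/(2*G))
u(P) = 2*P² (u(P) = P*(2*P) = 2*P²)
(12710 - 16504)/(u(J(x(3))) + 16494) = (12710 - 16504)/(2*((5 - 1*3)/(2*((-1*3))))² + 16494) = -3794/(2*((½)*(5 - 3)/(-3))² + 16494) = -3794/(2*((½)*(-⅓)*2)² + 16494) = -3794/(2*(-⅓)² + 16494) = -3794/(2*(⅑) + 16494) = -3794/(2/9 + 16494) = -3794/148448/9 = -3794*9/148448 = -17073/74224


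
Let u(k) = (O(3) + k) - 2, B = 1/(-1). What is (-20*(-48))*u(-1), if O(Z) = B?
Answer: -3840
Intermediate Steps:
B = -1 (B = 1*(-1) = -1)
O(Z) = -1
u(k) = -3 + k (u(k) = (-1 + k) - 2 = -3 + k)
(-20*(-48))*u(-1) = (-20*(-48))*(-3 - 1) = 960*(-4) = -3840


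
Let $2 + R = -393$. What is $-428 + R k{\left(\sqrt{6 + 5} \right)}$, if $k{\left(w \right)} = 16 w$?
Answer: $-428 - 6320 \sqrt{11} \approx -21389.0$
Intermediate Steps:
$R = -395$ ($R = -2 - 393 = -395$)
$-428 + R k{\left(\sqrt{6 + 5} \right)} = -428 - 395 \cdot 16 \sqrt{6 + 5} = -428 - 395 \cdot 16 \sqrt{11} = -428 - 6320 \sqrt{11}$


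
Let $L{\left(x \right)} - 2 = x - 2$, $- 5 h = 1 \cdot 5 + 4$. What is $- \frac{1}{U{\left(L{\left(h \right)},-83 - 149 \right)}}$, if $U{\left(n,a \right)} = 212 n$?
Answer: $\frac{5}{1908} \approx 0.0026205$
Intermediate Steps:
$h = - \frac{9}{5}$ ($h = - \frac{1 \cdot 5 + 4}{5} = - \frac{5 + 4}{5} = \left(- \frac{1}{5}\right) 9 = - \frac{9}{5} \approx -1.8$)
$L{\left(x \right)} = x$ ($L{\left(x \right)} = 2 + \left(x - 2\right) = 2 + \left(-2 + x\right) = x$)
$- \frac{1}{U{\left(L{\left(h \right)},-83 - 149 \right)}} = - \frac{1}{212 \left(- \frac{9}{5}\right)} = - \frac{1}{- \frac{1908}{5}} = \left(-1\right) \left(- \frac{5}{1908}\right) = \frac{5}{1908}$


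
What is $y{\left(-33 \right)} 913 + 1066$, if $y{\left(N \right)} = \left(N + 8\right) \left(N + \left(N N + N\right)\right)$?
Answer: $-23348909$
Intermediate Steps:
$y{\left(N \right)} = \left(8 + N\right) \left(N^{2} + 2 N\right)$ ($y{\left(N \right)} = \left(8 + N\right) \left(N + \left(N^{2} + N\right)\right) = \left(8 + N\right) \left(N + \left(N + N^{2}\right)\right) = \left(8 + N\right) \left(N^{2} + 2 N\right)$)
$y{\left(-33 \right)} 913 + 1066 = - 33 \left(16 + \left(-33\right)^{2} + 10 \left(-33\right)\right) 913 + 1066 = - 33 \left(16 + 1089 - 330\right) 913 + 1066 = \left(-33\right) 775 \cdot 913 + 1066 = \left(-25575\right) 913 + 1066 = -23349975 + 1066 = -23348909$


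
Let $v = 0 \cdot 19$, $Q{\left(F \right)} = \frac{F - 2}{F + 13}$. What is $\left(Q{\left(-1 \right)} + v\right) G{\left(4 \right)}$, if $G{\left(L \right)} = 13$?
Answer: $- \frac{13}{4} \approx -3.25$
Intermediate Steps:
$Q{\left(F \right)} = \frac{-2 + F}{13 + F}$
$v = 0$
$\left(Q{\left(-1 \right)} + v\right) G{\left(4 \right)} = \left(\frac{-2 - 1}{13 - 1} + 0\right) 13 = \left(\frac{1}{12} \left(-3\right) + 0\right) 13 = \left(- \frac{1}{4} + 0\right) 13 = \left(- \frac{1}{4}\right) 13 = - \frac{13}{4}$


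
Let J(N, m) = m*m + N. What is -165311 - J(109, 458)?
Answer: -375184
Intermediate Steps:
J(N, m) = N + m**2 (J(N, m) = m**2 + N = N + m**2)
-165311 - J(109, 458) = -165311 - (109 + 458**2) = -165311 - (109 + 209764) = -165311 - 1*209873 = -165311 - 209873 = -375184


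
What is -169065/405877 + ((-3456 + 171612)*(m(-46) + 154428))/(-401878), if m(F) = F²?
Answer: -124236024852393/1896663221 ≈ -65502.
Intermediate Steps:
-169065/405877 + ((-3456 + 171612)*(m(-46) + 154428))/(-401878) = -169065/405877 + ((-3456 + 171612)*((-46)² + 154428))/(-401878) = -169065*1/405877 + (168156*(2116 + 154428))*(-1/401878) = -169065/405877 + (168156*156544)*(-1/401878) = -169065/405877 + 26323812864*(-1/401878) = -169065/405877 - 13161906432/200939 = -124236024852393/1896663221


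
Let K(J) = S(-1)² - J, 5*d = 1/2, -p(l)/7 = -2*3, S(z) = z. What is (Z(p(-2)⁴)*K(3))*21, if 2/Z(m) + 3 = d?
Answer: 840/29 ≈ 28.966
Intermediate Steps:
p(l) = 42 (p(l) = -(-14)*3 = -7*(-6) = 42)
d = ⅒ (d = (⅕)/2 = (⅕)*(½) = ⅒ ≈ 0.10000)
K(J) = 1 - J (K(J) = (-1)² - J = 1 - J)
Z(m) = -20/29 (Z(m) = 2/(-3 + ⅒) = 2/(-29/10) = 2*(-10/29) = -20/29)
(Z(p(-2)⁴)*K(3))*21 = -20*(1 - 1*3)/29*21 = -20*(1 - 3)/29*21 = -20/29*(-2)*21 = (40/29)*21 = 840/29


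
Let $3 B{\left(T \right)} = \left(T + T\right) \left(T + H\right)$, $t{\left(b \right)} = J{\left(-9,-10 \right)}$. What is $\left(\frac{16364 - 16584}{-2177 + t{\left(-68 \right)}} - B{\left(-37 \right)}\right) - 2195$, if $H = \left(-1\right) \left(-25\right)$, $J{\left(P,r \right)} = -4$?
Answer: $- \frac{5432651}{2181} \approx -2490.9$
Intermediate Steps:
$H = 25$
$t{\left(b \right)} = -4$
$B{\left(T \right)} = \frac{2 T \left(25 + T\right)}{3}$ ($B{\left(T \right)} = \frac{\left(T + T\right) \left(T + 25\right)}{3} = \frac{2 T \left(25 + T\right)}{3}$)
$\left(\frac{16364 - 16584}{-2177 + t{\left(-68 \right)}} - B{\left(-37 \right)}\right) - 2195 = \left(\frac{16364 - 16584}{-2177 - 4} - \frac{2}{3} \left(-37\right) \left(25 - 37\right)\right) - 2195 = \left(- \frac{220}{-2181} - \frac{2}{3} \left(-37\right) \left(-12\right)\right) - 2195 = \left(\left(-220\right) \left(- \frac{1}{2181}\right) - 296\right) - 2195 = \left(\frac{220}{2181} - 296\right) - 2195 = - \frac{645356}{2181} - 2195 = - \frac{5432651}{2181}$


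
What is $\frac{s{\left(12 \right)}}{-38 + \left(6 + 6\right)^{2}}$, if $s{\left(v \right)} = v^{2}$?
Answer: $\frac{72}{53} \approx 1.3585$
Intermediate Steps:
$\frac{s{\left(12 \right)}}{-38 + \left(6 + 6\right)^{2}} = \frac{12^{2}}{-38 + \left(6 + 6\right)^{2}} = \frac{144}{-38 + 12^{2}} = \frac{144}{-38 + 144} = \frac{144}{106} = 144 \cdot \frac{1}{106} = \frac{72}{53}$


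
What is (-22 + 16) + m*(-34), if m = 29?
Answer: -992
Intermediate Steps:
(-22 + 16) + m*(-34) = (-22 + 16) + 29*(-34) = -6 - 986 = -992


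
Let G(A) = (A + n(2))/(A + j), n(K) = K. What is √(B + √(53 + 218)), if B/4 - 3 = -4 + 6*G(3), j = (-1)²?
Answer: √(26 + √271) ≈ 6.5163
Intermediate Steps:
j = 1
G(A) = (2 + A)/(1 + A) (G(A) = (A + 2)/(A + 1) = (2 + A)/(1 + A))
B = 26 (B = 12 + 4*(-4 + 6*((2 + 3)/(1 + 3))) = 12 + 4*(-4 + 6*(5/4)) = 12 + 4*(-4 + 15/2) = 12 + 4*(7/2) = 12 + 14 = 26)
√(B + √(53 + 218)) = √(26 + √(53 + 218)) = √(26 + √271)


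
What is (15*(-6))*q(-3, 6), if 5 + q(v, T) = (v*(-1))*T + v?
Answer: -900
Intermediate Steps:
q(v, T) = -5 + v - T*v (q(v, T) = -5 + ((v*(-1))*T + v) = -5 + ((-v)*T + v) = -5 + (-T*v + v) = -5 + (v - T*v) = -5 + v - T*v)
(15*(-6))*q(-3, 6) = (15*(-6))*(-5 - 3 - 1*6*(-3)) = -90*(-5 - 3 + 18) = -90*10 = -900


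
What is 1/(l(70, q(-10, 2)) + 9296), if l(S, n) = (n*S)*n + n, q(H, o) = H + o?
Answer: 1/13768 ≈ 7.2632e-5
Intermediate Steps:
l(S, n) = n + S*n**2 (l(S, n) = (S*n)*n + n = S*n**2 + n = n + S*n**2)
1/(l(70, q(-10, 2)) + 9296) = 1/((-10 + 2)*(1 + 70*(-10 + 2)) + 9296) = 1/(-8*(1 + 70*(-8)) + 9296) = 1/(-8*(1 - 560) + 9296) = 1/(-8*(-559) + 9296) = 1/(4472 + 9296) = 1/13768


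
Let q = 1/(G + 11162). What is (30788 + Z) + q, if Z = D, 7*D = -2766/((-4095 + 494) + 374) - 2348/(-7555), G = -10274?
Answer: 10121091748483/328733160 ≈ 30788.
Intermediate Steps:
D = 61766/370195 (D = (-2766/((-4095 + 494) + 374) - 2348/(-7555))/7 = (-2766/(-3601 + 374) - 2348*(-1/7555))/7 = (-2766/(-3227) + 2348/7555)/7 = (-2766*(-1/3227) + 2348/7555)/7 = (6/7 + 2348/7555)/7 = (⅐)*(61766/52885) = 61766/370195 ≈ 0.16685)
q = 1/888 (q = 1/(-10274 + 11162) = 1/888 ≈ 0.0011261)
Z = 61766/370195 ≈ 0.16685
(30788 + Z) + q = (30788 + 61766/370195) + 1/888 = 11397625426/370195 + 1/888 = 10121091748483/328733160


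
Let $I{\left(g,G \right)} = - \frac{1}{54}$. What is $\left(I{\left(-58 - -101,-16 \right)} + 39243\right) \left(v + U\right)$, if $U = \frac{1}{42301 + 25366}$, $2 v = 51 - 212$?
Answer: $- \frac{23086520035585}{7308036} \approx -3.1591 \cdot 10^{6}$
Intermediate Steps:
$v = - \frac{161}{2}$ ($v = \frac{51 - 212}{2} = \frac{1}{2} \left(-161\right) = - \frac{161}{2} \approx -80.5$)
$I{\left(g,G \right)} = - \frac{1}{54}$ ($I{\left(g,G \right)} = \left(-1\right) \frac{1}{54} = - \frac{1}{54}$)
$U = \frac{1}{67667} \approx 1.4778 \cdot 10^{-5}$
$\left(I{\left(-58 - -101,-16 \right)} + 39243\right) \left(v + U\right) = \left(- \frac{1}{54} + 39243\right) \left(- \frac{161}{2} + \frac{1}{67667}\right) = \frac{2119121}{54} \left(- \frac{10894385}{135334}\right) = - \frac{23086520035585}{7308036}$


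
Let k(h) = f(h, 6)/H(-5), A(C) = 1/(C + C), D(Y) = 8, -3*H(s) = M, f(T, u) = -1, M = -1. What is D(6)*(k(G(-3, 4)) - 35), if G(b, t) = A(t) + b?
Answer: -304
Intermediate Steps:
H(s) = 1/3 (H(s) = -1/3*(-1) = 1/3)
A(C) = 1/(2*C)
G(b, t) = b + 1/(2*t) (G(b, t) = 1/(2*t) + b = b + 1/(2*t))
k(h) = -3 (k(h) = -1/1/3 = -1*3 = -3)
D(6)*(k(G(-3, 4)) - 35) = 8*(-3 - 35) = 8*(-38) = -304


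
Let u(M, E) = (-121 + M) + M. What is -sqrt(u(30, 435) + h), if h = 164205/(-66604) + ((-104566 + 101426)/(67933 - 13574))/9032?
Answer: -27*I*sqrt(363647762581978383750681)/2043787398922 ≈ -7.9665*I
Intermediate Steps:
u(M, E) = -121 + 2*M
h = -10077502264825/4087574797844 (h = 164205*(-1/66604) - 3140/54359*(1/9032) = -164205/66604 - 3140*1/54359*(1/9032) = -164205/66604 - 3140/54359*1/9032 = -164205/66604 - 785/122742622 = -10077502264825/4087574797844 ≈ -2.4654)
-sqrt(u(30, 435) + h) = -sqrt((-121 + 2*30) - 10077502264825/4087574797844) = -sqrt((-121 + 60) - 10077502264825/4087574797844) = -sqrt(-61 - 10077502264825/4087574797844) = -sqrt(-259419564933309/4087574797844) = -27*I*sqrt(363647762581978383750681)/2043787398922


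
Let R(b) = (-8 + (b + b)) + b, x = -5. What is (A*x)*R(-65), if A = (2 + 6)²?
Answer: 64960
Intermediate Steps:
R(b) = -8 + 3*b (R(b) = (-8 + 2*b) + b = -8 + 3*b)
A = 64 (A = 8² = 64)
(A*x)*R(-65) = (64*(-5))*(-8 + 3*(-65)) = -320*(-8 - 195) = -320*(-203) = 64960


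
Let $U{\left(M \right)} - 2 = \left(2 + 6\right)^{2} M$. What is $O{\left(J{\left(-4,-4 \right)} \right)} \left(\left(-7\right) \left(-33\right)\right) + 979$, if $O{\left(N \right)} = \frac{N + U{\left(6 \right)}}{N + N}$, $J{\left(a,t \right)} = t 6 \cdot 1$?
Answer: $- \frac{6105}{8} \approx -763.13$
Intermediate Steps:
$J{\left(a,t \right)} = 6 t$ ($J{\left(a,t \right)} = 6 t 1 = 6 t$)
$U{\left(M \right)} = 2 + 64 M$ ($U{\left(M \right)} = 2 + \left(2 + 6\right)^{2} M = 2 + 8^{2} M = 2 + 64 M$)
$O{\left(N \right)} = \frac{386 + N}{2 N}$ ($O{\left(N \right)} = \frac{N + \left(2 + 64 \cdot 6\right)}{N + N} = \frac{N + \left(2 + 384\right)}{2 N} = \left(N + 386\right) \frac{1}{2 N} = \left(386 + N\right) \frac{1}{2 N} = \frac{386 + N}{2 N}$)
$O{\left(J{\left(-4,-4 \right)} \right)} \left(\left(-7\right) \left(-33\right)\right) + 979 = \frac{386 + 6 \left(-4\right)}{2 \cdot 6 \left(-4\right)} \left(\left(-7\right) \left(-33\right)\right) + 979 = \frac{386 - 24}{2 \left(-24\right)} 231 + 979 = \frac{1}{2} \left(- \frac{1}{24}\right) 362 \cdot 231 + 979 = \left(- \frac{181}{24}\right) 231 + 979 = - \frac{13937}{8} + 979 = - \frac{6105}{8}$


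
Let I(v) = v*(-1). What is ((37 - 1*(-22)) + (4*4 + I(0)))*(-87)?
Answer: -6525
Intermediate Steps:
I(v) = -v
((37 - 1*(-22)) + (4*4 + I(0)))*(-87) = ((37 - 1*(-22)) + (4*4 - 1*0))*(-87) = ((37 + 22) + (16 + 0))*(-87) = (59 + 16)*(-87) = 75*(-87) = -6525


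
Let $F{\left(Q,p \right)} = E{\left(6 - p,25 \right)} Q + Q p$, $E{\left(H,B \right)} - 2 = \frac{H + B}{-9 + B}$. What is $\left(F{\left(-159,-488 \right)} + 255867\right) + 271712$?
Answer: $\frac{9595127}{16} \approx 5.997 \cdot 10^{5}$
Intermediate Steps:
$E{\left(H,B \right)} = 2 + \frac{B + H}{-9 + B}$ ($E{\left(H,B \right)} = 2 + \frac{H + B}{-9 + B} = 2 + \frac{B + H}{-9 + B}$)
$F{\left(Q,p \right)} = Q p + Q \left(\frac{63}{16} - \frac{p}{16}\right)$ ($F{\left(Q,p \right)} = \frac{-18 - \left(-6 + p\right) + 3 \cdot 25}{-9 + 25} Q + Q p = \frac{-18 - \left(-6 + p\right) + 75}{16} Q + Q p = \frac{63 - p}{16} Q + Q p = \left(\frac{63}{16} - \frac{p}{16}\right) Q + Q p = Q \left(\frac{63}{16} - \frac{p}{16}\right) + Q p = Q p + Q \left(\frac{63}{16} - \frac{p}{16}\right)$)
$\left(F{\left(-159,-488 \right)} + 255867\right) + 271712 = \left(\frac{3}{16} \left(-159\right) \left(21 + 5 \left(-488\right)\right) + 255867\right) + 271712 = \left(\frac{3}{16} \left(-159\right) \left(21 - 2440\right) + 255867\right) + 271712 = \left(\frac{3}{16} \left(-159\right) \left(-2419\right) + 255867\right) + 271712 = \left(\frac{1153863}{16} + 255867\right) + 271712 = \frac{5247735}{16} + 271712 = \frac{9595127}{16}$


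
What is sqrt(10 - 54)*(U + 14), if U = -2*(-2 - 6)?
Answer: 60*I*sqrt(11) ≈ 199.0*I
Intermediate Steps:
U = 16 (U = -2*(-8) = 16)
sqrt(10 - 54)*(U + 14) = sqrt(10 - 54)*(16 + 14) = sqrt(-44)*30 = (2*I*sqrt(11))*30 = 60*I*sqrt(11)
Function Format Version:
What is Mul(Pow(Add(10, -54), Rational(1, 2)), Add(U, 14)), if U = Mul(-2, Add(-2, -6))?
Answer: Mul(60, I, Pow(11, Rational(1, 2))) ≈ Mul(199.00, I)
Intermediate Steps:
U = 16 (U = Mul(-2, -8) = 16)
Mul(Pow(Add(10, -54), Rational(1, 2)), Add(U, 14)) = Mul(Pow(Add(10, -54), Rational(1, 2)), Add(16, 14)) = Mul(Pow(-44, Rational(1, 2)), 30) = Mul(Mul(2, I, Pow(11, Rational(1, 2))), 30) = Mul(60, I, Pow(11, Rational(1, 2)))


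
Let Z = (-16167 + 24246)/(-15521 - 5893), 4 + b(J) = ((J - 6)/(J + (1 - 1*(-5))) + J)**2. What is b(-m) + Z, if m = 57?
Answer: 6405919347/2062882 ≈ 3105.3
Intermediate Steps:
b(J) = -4 + (J + (-6 + J)/(6 + J))**2 (b(J) = -4 + ((J - 6)/(J + (1 - 1*(-5))) + J)**2 = -4 + ((-6 + J)/(J + (1 + 5)) + J)**2 = -4 + ((-6 + J)/(J + 6) + J)**2 = -4 + ((-6 + J)/(6 + J) + J)**2 = -4 + (J + (-6 + J)/(6 + J))**2)
Z = -2693/7138 (Z = 8079/(-21414) = 8079*(-1/21414) = -2693/7138 ≈ -0.37728)
b(-m) + Z = (-4 + (-6 + (-1*57)**2 + 7*(-1*57))**2/(6 - 1*57)**2) - 2693/7138 = (-4 + (-6 + (-57)**2 + 7*(-57))**2/(6 - 57)**2) - 2693/7138 = (-4 + (-6 + 3249 - 399)**2/(-51)**2) - 2693/7138 = (-4 + (1/2601)*2844**2) - 2693/7138 = (-4 + (1/2601)*8088336) - 2693/7138 = (-4 + 898704/289) - 2693/7138 = 897548/289 - 2693/7138 = 6405919347/2062882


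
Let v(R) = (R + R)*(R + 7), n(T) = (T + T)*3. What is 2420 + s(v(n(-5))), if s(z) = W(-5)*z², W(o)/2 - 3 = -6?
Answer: -11423980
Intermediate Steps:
n(T) = 6*T (n(T) = (2*T)*3 = 6*T)
v(R) = 2*R*(7 + R) (v(R) = (2*R)*(7 + R) = 2*R*(7 + R))
W(o) = -6 (W(o) = 6 + 2*(-6) = 6 - 12 = -6)
s(z) = -6*z²
2420 + s(v(n(-5))) = 2420 - 6*3600*(7 + 6*(-5))² = 2420 - 6*3600*(7 - 30)² = 2420 - 6*(2*(-30)*(-23))² = 2420 - 6*1380² = 2420 - 6*1904400 = 2420 - 11426400 = -11423980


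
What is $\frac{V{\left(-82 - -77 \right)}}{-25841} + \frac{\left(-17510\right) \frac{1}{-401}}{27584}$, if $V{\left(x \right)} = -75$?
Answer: $\frac{641032355}{142916027872} \approx 0.0044854$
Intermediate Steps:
$\frac{V{\left(-82 - -77 \right)}}{-25841} + \frac{\left(-17510\right) \frac{1}{-401}}{27584} = - \frac{75}{-25841} + \frac{\left(-17510\right) \frac{1}{-401}}{27584} = \left(-75\right) \left(- \frac{1}{25841}\right) + \left(-17510\right) \left(- \frac{1}{401}\right) \frac{1}{27584} = \frac{75}{25841} + \frac{17510}{401} \cdot \frac{1}{27584} = \frac{75}{25841} + \frac{8755}{5530592} = \frac{641032355}{142916027872}$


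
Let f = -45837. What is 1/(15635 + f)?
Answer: -1/30202 ≈ -3.3110e-5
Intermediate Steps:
1/(15635 + f) = 1/(15635 - 45837) = 1/(-30202) = -1/30202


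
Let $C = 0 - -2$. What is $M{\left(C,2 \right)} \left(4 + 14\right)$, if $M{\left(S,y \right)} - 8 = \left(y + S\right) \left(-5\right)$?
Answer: $-216$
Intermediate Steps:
$C = 2$ ($C = 0 + 2 = 2$)
$M{\left(S,y \right)} = 8 - 5 S - 5 y$ ($M{\left(S,y \right)} = 8 + \left(y + S\right) \left(-5\right) = 8 + \left(S + y\right) \left(-5\right) = 8 - \left(5 S + 5 y\right) = 8 - 5 S - 5 y$)
$M{\left(C,2 \right)} \left(4 + 14\right) = \left(8 - 10 - 10\right) \left(4 + 14\right) = \left(8 - 10 - 10\right) 18 = \left(-12\right) 18 = -216$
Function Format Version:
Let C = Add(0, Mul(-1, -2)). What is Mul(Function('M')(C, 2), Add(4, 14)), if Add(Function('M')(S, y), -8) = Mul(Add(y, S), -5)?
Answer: -216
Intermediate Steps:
C = 2 (C = Add(0, 2) = 2)
Function('M')(S, y) = Add(8, Mul(-5, S), Mul(-5, y)) (Function('M')(S, y) = Add(8, Mul(Add(y, S), -5)) = Add(8, Mul(Add(S, y), -5)) = Add(8, Add(Mul(-5, S), Mul(-5, y))) = Add(8, Mul(-5, S), Mul(-5, y)))
Mul(Function('M')(C, 2), Add(4, 14)) = Mul(Add(8, Mul(-5, 2), Mul(-5, 2)), Add(4, 14)) = Mul(Add(8, -10, -10), 18) = Mul(-12, 18) = -216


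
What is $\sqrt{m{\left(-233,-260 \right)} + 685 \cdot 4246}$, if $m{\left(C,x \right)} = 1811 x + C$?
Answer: $\sqrt{2437417} \approx 1561.2$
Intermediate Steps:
$m{\left(C,x \right)} = C + 1811 x$
$\sqrt{m{\left(-233,-260 \right)} + 685 \cdot 4246} = \sqrt{\left(-233 + 1811 \left(-260\right)\right) + 685 \cdot 4246} = \sqrt{\left(-233 - 470860\right) + 2908510} = \sqrt{-471093 + 2908510} = \sqrt{2437417}$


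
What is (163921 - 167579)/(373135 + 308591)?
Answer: -1829/340863 ≈ -0.0053658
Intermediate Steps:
(163921 - 167579)/(373135 + 308591) = -3658/681726 = -3658*1/681726 = -1829/340863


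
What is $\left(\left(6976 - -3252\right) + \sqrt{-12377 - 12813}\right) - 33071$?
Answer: $-22843 + i \sqrt{25190} \approx -22843.0 + 158.71 i$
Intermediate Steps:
$\left(\left(6976 - -3252\right) + \sqrt{-12377 - 12813}\right) - 33071 = \left(\left(6976 + 3252\right) + \sqrt{-25190}\right) - 33071 = \left(10228 + i \sqrt{25190}\right) - 33071 = -22843 + i \sqrt{25190}$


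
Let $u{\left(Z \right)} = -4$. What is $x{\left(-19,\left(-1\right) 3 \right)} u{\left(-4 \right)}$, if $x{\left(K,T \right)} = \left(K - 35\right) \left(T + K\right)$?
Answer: $-4752$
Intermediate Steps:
$x{\left(K,T \right)} = \left(-35 + K\right) \left(K + T\right)$
$x{\left(-19,\left(-1\right) 3 \right)} u{\left(-4 \right)} = \left(\left(-19\right)^{2} - -665 - 35 \left(\left(-1\right) 3\right) - 19 \left(\left(-1\right) 3\right)\right) \left(-4\right) = \left(361 + 665 - -105 - -57\right) \left(-4\right) = \left(361 + 665 + 105 + 57\right) \left(-4\right) = 1188 \left(-4\right) = -4752$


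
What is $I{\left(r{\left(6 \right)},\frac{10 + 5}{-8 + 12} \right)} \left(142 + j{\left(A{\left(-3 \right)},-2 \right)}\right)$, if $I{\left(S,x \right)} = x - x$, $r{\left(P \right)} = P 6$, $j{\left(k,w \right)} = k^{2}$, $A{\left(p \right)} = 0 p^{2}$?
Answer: $0$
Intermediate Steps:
$A{\left(p \right)} = 0$
$r{\left(P \right)} = 6 P$
$I{\left(S,x \right)} = 0$
$I{\left(r{\left(6 \right)},\frac{10 + 5}{-8 + 12} \right)} \left(142 + j{\left(A{\left(-3 \right)},-2 \right)}\right) = 0 \left(142 + 0^{2}\right) = 0 \left(142 + 0\right) = 0 \cdot 142 = 0$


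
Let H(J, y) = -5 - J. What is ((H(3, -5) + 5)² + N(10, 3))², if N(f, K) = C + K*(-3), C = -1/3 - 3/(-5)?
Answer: 16/225 ≈ 0.071111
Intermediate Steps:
C = 4/15 (C = -1*⅓ - 3*(-⅕) = -⅓ + ⅗ = 4/15 ≈ 0.26667)
N(f, K) = 4/15 - 3*K (N(f, K) = 4/15 + K*(-3) = 4/15 - 3*K)
((H(3, -5) + 5)² + N(10, 3))² = (((-5 - 1*3) + 5)² + (4/15 - 3*3))² = (((-5 - 3) + 5)² + (4/15 - 9))² = ((-8 + 5)² - 131/15)² = ((-3)² - 131/15)² = (9 - 131/15)² = (4/15)² = 16/225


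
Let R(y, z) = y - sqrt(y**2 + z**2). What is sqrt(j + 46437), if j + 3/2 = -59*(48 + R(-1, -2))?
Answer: sqrt(174650 + 236*sqrt(5))/2 ≈ 209.27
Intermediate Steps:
j = -5549/2 + 59*sqrt(5) (j = -3/2 - 59*(48 + (-1 - sqrt((-1)**2 + (-2)**2))) = -3/2 - 59*(48 + (-1 - sqrt(1 + 4))) = -3/2 - 59*(48 + (-1 - sqrt(5))) = -3/2 - 59*(47 - sqrt(5)) = -3/2 + (-2773 + 59*sqrt(5)) = -5549/2 + 59*sqrt(5) ≈ -2642.6)
sqrt(j + 46437) = sqrt((-5549/2 + 59*sqrt(5)) + 46437) = sqrt(87325/2 + 59*sqrt(5))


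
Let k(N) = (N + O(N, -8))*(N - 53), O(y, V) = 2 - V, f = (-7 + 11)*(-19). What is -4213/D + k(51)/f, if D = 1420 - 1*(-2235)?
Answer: 62861/138890 ≈ 0.45260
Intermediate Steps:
f = -76 (f = 4*(-19) = -76)
k(N) = (-53 + N)*(10 + N) (k(N) = (N + (2 - 1*(-8)))*(N - 53) = (N + (2 + 8))*(-53 + N) = (N + 10)*(-53 + N) = (10 + N)*(-53 + N) = (-53 + N)*(10 + N))
D = 3655 (D = 1420 + 2235 = 3655)
-4213/D + k(51)/f = -4213/3655 + (-530 + 51² - 43*51)/(-76) = -4213*1/3655 + (-530 + 2601 - 2193)*(-1/76) = -4213/3655 - 122*(-1/76) = -4213/3655 + 61/38 = 62861/138890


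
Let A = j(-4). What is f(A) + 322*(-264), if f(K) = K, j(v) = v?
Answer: -85012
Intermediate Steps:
A = -4
f(A) + 322*(-264) = -4 + 322*(-264) = -4 - 85008 = -85012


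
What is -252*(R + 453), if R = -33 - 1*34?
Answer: -97272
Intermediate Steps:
R = -67 (R = -33 - 34 = -67)
-252*(R + 453) = -252*(-67 + 453) = -252*386 = -97272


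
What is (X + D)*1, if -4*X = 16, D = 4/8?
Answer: -7/2 ≈ -3.5000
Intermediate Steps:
D = ½ (D = 4*(⅛) = ½ ≈ 0.50000)
X = -4 (X = -¼*16 = -4)
(X + D)*1 = (-4 + ½)*1 = -7/2*1 = -7/2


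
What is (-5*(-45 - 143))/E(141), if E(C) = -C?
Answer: -20/3 ≈ -6.6667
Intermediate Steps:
(-5*(-45 - 143))/E(141) = (-5*(-45 - 143))/((-1*141)) = -5*(-188)/(-141) = 940*(-1/141) = -20/3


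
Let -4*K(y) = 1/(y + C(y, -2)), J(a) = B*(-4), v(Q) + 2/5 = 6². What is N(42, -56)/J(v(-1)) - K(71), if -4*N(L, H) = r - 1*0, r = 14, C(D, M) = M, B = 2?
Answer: 487/1104 ≈ 0.44112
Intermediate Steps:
N(L, H) = -7/2 (N(L, H) = -(14 - 1*0)/4 = -(14 + 0)/4 = -¼*14 = -7/2)
v(Q) = 178/5 (v(Q) = -⅖ + 6² = -⅖ + 36 = 178/5)
J(a) = -8 (J(a) = 2*(-4) = -8)
K(y) = -1/(4*(-2 + y)) (K(y) = -1/(4*(y - 2)) = -1/(4*(-2 + y)))
N(42, -56)/J(v(-1)) - K(71) = -7/2/(-8) - (-1)/(-8 + 4*71) = -7/2*(-⅛) - (-1)/(-8 + 284) = 7/16 - (-1)/276 = 7/16 - 1*(-1/276) = 7/16 + 1/276 = 487/1104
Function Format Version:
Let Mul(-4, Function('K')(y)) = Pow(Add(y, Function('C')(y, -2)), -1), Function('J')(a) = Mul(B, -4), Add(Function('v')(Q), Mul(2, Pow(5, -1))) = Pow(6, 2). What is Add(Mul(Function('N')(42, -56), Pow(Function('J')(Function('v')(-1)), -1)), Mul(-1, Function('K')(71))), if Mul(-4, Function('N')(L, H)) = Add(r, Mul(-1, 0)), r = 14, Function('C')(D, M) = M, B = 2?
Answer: Rational(487, 1104) ≈ 0.44112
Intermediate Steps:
Function('N')(L, H) = Rational(-7, 2) (Function('N')(L, H) = Mul(Rational(-1, 4), Add(14, Mul(-1, 0))) = Mul(Rational(-1, 4), Add(14, 0)) = Mul(Rational(-1, 4), 14) = Rational(-7, 2))
Function('v')(Q) = Rational(178, 5) (Function('v')(Q) = Add(Rational(-2, 5), Pow(6, 2)) = Add(Rational(-2, 5), 36) = Rational(178, 5))
Function('J')(a) = -8 (Function('J')(a) = Mul(2, -4) = -8)
Function('K')(y) = Mul(Rational(-1, 4), Pow(Add(-2, y), -1)) (Function('K')(y) = Mul(Rational(-1, 4), Pow(Add(y, -2), -1)) = Mul(Rational(-1, 4), Pow(Add(-2, y), -1)))
Add(Mul(Function('N')(42, -56), Pow(Function('J')(Function('v')(-1)), -1)), Mul(-1, Function('K')(71))) = Add(Mul(Rational(-7, 2), Pow(-8, -1)), Mul(-1, Mul(-1, Pow(Add(-8, Mul(4, 71)), -1)))) = Add(Mul(Rational(-7, 2), Rational(-1, 8)), Mul(-1, Mul(-1, Pow(Add(-8, 284), -1)))) = Add(Rational(7, 16), Mul(-1, Mul(-1, Pow(276, -1)))) = Add(Rational(7, 16), Mul(-1, Mul(-1, Rational(1, 276)))) = Add(Rational(7, 16), Mul(-1, Rational(-1, 276))) = Add(Rational(7, 16), Rational(1, 276)) = Rational(487, 1104)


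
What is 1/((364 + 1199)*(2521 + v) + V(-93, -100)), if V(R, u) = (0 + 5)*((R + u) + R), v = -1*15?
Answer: 1/3915448 ≈ 2.5540e-7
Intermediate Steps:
v = -15
V(R, u) = 5*u + 10*R (V(R, u) = 5*(u + 2*R) = 5*u + 10*R)
1/((364 + 1199)*(2521 + v) + V(-93, -100)) = 1/((364 + 1199)*(2521 - 15) + (5*(-100) + 10*(-93))) = 1/(1563*2506 + (-500 - 930)) = 1/(3916878 - 1430) = 1/3915448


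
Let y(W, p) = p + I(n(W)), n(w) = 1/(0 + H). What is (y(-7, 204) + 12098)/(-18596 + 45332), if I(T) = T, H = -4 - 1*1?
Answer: 20503/44560 ≈ 0.46012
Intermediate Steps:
H = -5 (H = -4 - 1 = -5)
n(w) = -⅕ (n(w) = 1/(0 - 5) = 1/(-5) = -⅕)
y(W, p) = -⅕ + p (y(W, p) = p - ⅕ = -⅕ + p)
(y(-7, 204) + 12098)/(-18596 + 45332) = ((-⅕ + 204) + 12098)/(-18596 + 45332) = (1019/5 + 12098)/26736 = (61509/5)*(1/26736) = 20503/44560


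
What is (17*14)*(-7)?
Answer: -1666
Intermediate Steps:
(17*14)*(-7) = 238*(-7) = -1666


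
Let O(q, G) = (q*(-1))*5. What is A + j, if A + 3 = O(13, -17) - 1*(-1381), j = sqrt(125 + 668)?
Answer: 1313 + sqrt(793) ≈ 1341.2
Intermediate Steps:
O(q, G) = -5*q (O(q, G) = -q*5 = -5*q)
j = sqrt(793) ≈ 28.160
A = 1313 (A = -3 + (-5*13 - 1*(-1381)) = -3 + (-65 + 1381) = -3 + 1316 = 1313)
A + j = 1313 + sqrt(793)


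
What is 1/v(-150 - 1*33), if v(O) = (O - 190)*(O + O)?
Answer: 1/136518 ≈ 7.3250e-6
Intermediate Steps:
v(O) = 2*O*(-190 + O) (v(O) = (-190 + O)*(2*O) = 2*O*(-190 + O))
1/v(-150 - 1*33) = 1/(2*(-150 - 1*33)*(-190 + (-150 - 1*33))) = 1/(2*(-150 - 33)*(-190 + (-150 - 33))) = 1/(2*(-183)*(-190 - 183)) = 1/(2*(-183)*(-373)) = 1/136518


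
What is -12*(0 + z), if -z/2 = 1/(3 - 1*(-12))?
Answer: 8/5 ≈ 1.6000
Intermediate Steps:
z = -2/15 (z = -2/(3 - 1*(-12)) = -2/(3 + 12) = -2/15 ≈ -0.13333)
-12*(0 + z) = -12*(0 - 2/15) = -12*(-2/15) = 8/5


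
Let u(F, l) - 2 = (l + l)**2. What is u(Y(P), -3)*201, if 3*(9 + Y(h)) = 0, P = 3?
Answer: 7638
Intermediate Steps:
Y(h) = -9 (Y(h) = -9 + (1/3)*0 = -9 + 0 = -9)
u(F, l) = 2 + 4*l**2 (u(F, l) = 2 + (l + l)**2 = 2 + (2*l)**2 = 2 + 4*l**2)
u(Y(P), -3)*201 = (2 + 4*(-3)**2)*201 = (2 + 4*9)*201 = (2 + 36)*201 = 38*201 = 7638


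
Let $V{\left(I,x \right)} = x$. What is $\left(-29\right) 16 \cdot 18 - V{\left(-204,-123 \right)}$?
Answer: $-8229$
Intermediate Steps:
$\left(-29\right) 16 \cdot 18 - V{\left(-204,-123 \right)} = \left(-29\right) 16 \cdot 18 - -123 = \left(-464\right) 18 + 123 = -8352 + 123 = -8229$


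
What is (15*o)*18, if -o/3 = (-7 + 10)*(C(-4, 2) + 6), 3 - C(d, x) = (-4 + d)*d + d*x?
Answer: 36450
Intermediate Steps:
C(d, x) = 3 - d*x - d*(-4 + d) (C(d, x) = 3 - ((-4 + d)*d + d*x) = 3 - (d*(-4 + d) + d*x) = 3 - (d*x + d*(-4 + d)) = 3 + (-d*x - d*(-4 + d)) = 3 - d*x - d*(-4 + d))
o = 135 (o = -3*(-7 + 10)*((3 - 1*(-4)² + 4*(-4) - 1*(-4)*2) + 6) = -9*((3 - 1*16 - 16 + 8) + 6) = -9*((3 - 16 - 16 + 8) + 6) = -9*(-21 + 6) = -9*(-15) = -3*(-45) = 135)
(15*o)*18 = (15*135)*18 = 2025*18 = 36450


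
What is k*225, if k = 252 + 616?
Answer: 195300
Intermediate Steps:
k = 868
k*225 = 868*225 = 195300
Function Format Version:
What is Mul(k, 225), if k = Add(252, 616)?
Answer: 195300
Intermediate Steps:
k = 868
Mul(k, 225) = Mul(868, 225) = 195300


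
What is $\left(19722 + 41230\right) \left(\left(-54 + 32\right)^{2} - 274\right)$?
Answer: $12799920$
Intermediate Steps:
$\left(19722 + 41230\right) \left(\left(-54 + 32\right)^{2} - 274\right) = 60952 \left(\left(-22\right)^{2} - 274\right) = 60952 \left(484 - 274\right) = 60952 \cdot 210 = 12799920$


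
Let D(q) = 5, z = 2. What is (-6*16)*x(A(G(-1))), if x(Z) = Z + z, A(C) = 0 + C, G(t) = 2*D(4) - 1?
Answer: -1056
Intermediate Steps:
G(t) = 9 (G(t) = 2*5 - 1 = 10 - 1 = 9)
A(C) = C
x(Z) = 2 + Z (x(Z) = Z + 2 = 2 + Z)
(-6*16)*x(A(G(-1))) = (-6*16)*(2 + 9) = -96*11 = -1056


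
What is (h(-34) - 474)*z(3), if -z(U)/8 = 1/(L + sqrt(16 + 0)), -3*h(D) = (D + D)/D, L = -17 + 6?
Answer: -11392/21 ≈ -542.48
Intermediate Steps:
L = -11
h(D) = -2/3 (h(D) = -(D + D)/(3*D) = -2*D/(3*D) = -1/3*2 = -2/3)
z(U) = 8/7 (z(U) = -8/(-11 + sqrt(16 + 0)) = -8/(-11 + sqrt(16)) = -8/(-11 + 4) = -8/(-7) = -8*(-1/7) = 8/7)
(h(-34) - 474)*z(3) = (-2/3 - 474)*(8/7) = -1424/3*8/7 = -11392/21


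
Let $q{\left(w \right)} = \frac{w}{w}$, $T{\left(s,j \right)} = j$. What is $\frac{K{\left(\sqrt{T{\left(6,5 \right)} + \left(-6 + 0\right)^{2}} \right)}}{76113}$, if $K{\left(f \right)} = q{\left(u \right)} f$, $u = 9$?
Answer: $\frac{\sqrt{41}}{76113} \approx 8.4127 \cdot 10^{-5}$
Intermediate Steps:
$q{\left(w \right)} = 1$
$K{\left(f \right)} = f$ ($K{\left(f \right)} = 1 f = f$)
$\frac{K{\left(\sqrt{T{\left(6,5 \right)} + \left(-6 + 0\right)^{2}} \right)}}{76113} = \frac{\sqrt{5 + \left(-6 + 0\right)^{2}}}{76113} = \sqrt{5 + \left(-6\right)^{2}} \cdot \frac{1}{76113} = \sqrt{5 + 36} \cdot \frac{1}{76113} = \sqrt{41} \cdot \frac{1}{76113} = \frac{\sqrt{41}}{76113}$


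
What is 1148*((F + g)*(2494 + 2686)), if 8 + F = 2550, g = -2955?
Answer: -2455962320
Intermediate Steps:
F = 2542 (F = -8 + 2550 = 2542)
1148*((F + g)*(2494 + 2686)) = 1148*((2542 - 2955)*(2494 + 2686)) = 1148*(-413*5180) = 1148*(-2139340) = -2455962320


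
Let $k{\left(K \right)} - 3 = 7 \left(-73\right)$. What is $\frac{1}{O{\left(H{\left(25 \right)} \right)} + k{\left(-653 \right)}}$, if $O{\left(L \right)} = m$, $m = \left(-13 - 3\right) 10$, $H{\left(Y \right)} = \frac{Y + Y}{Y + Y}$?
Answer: $- \frac{1}{668} \approx -0.001497$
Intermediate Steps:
$k{\left(K \right)} = -508$ ($k{\left(K \right)} = 3 + 7 \left(-73\right) = 3 - 511 = -508$)
$H{\left(Y \right)} = 1$ ($H{\left(Y \right)} = \frac{2 Y}{2 Y} = 2 Y \frac{1}{2 Y} = 1$)
$m = -160$ ($m = \left(-16\right) 10 = -160$)
$O{\left(L \right)} = -160$
$\frac{1}{O{\left(H{\left(25 \right)} \right)} + k{\left(-653 \right)}} = \frac{1}{-160 - 508} = \frac{1}{-668} = - \frac{1}{668}$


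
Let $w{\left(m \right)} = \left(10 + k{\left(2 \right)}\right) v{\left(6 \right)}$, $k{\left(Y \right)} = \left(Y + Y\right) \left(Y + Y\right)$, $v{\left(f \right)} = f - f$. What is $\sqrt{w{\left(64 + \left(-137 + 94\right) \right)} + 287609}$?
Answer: $\sqrt{287609} \approx 536.29$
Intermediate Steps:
$v{\left(f \right)} = 0$
$k{\left(Y \right)} = 4 Y^{2}$ ($k{\left(Y \right)} = 2 Y 2 Y = 4 Y^{2}$)
$w{\left(m \right)} = 0$ ($w{\left(m \right)} = \left(10 + 4 \cdot 2^{2}\right) 0 = \left(10 + 4 \cdot 4\right) 0 = \left(10 + 16\right) 0 = 26 \cdot 0 = 0$)
$\sqrt{w{\left(64 + \left(-137 + 94\right) \right)} + 287609} = \sqrt{0 + 287609} = \sqrt{287609}$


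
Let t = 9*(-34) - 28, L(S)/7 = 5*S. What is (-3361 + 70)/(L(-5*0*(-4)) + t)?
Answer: 3291/334 ≈ 9.8533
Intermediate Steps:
L(S) = 35*S (L(S) = 7*(5*S) = 35*S)
t = -334 (t = -306 - 28 = -334)
(-3361 + 70)/(L(-5*0*(-4)) + t) = (-3361 + 70)/(35*(-5*0*(-4)) - 334) = -3291/(35*(0*(-4)) - 334) = -3291/(35*0 - 334) = -3291/(0 - 334) = -3291/(-334) = -3291*(-1/334) = 3291/334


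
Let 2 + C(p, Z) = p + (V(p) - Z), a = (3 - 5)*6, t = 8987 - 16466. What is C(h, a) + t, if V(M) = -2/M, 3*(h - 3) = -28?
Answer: -426076/57 ≈ -7475.0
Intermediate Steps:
h = -19/3 (h = 3 + (⅓)*(-28) = 3 - 28/3 = -19/3 ≈ -6.3333)
t = -7479
a = -12 (a = -2*6 = -12)
C(p, Z) = -2 + p - Z - 2/p (C(p, Z) = -2 + (p + (-2/p - Z)) = -2 + (p + (-Z - 2/p)) = -2 + (p - Z - 2/p) = -2 + p - Z - 2/p)
C(h, a) + t = (-2 - 19/3 - 1*(-12) - 2/(-19/3)) - 7479 = (-2 - 19/3 + 12 - 2*(-3/19)) - 7479 = (-2 - 19/3 + 12 + 6/19) - 7479 = 227/57 - 7479 = -426076/57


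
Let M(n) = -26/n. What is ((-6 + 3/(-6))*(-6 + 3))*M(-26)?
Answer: 39/2 ≈ 19.500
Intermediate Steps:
((-6 + 3/(-6))*(-6 + 3))*M(-26) = ((-6 + 3/(-6))*(-6 + 3))*(-26/(-26)) = ((-6 + 3*(-⅙))*(-3))*(-26*(-1/26)) = ((-6 - ½)*(-3))*1 = -13/2*(-3)*1 = (39/2)*1 = 39/2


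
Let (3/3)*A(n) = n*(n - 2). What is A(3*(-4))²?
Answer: 28224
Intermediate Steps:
A(n) = n*(-2 + n) (A(n) = n*(n - 2) = n*(-2 + n))
A(3*(-4))² = ((3*(-4))*(-2 + 3*(-4)))² = (-12*(-2 - 12))² = (-12*(-14))² = 168² = 28224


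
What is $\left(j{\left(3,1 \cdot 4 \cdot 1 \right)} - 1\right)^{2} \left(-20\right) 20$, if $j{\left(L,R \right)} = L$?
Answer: $-1600$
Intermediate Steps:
$\left(j{\left(3,1 \cdot 4 \cdot 1 \right)} - 1\right)^{2} \left(-20\right) 20 = \left(3 - 1\right)^{2} \left(-20\right) 20 = 2^{2} \left(-20\right) 20 = 4 \left(-20\right) 20 = \left(-80\right) 20 = -1600$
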